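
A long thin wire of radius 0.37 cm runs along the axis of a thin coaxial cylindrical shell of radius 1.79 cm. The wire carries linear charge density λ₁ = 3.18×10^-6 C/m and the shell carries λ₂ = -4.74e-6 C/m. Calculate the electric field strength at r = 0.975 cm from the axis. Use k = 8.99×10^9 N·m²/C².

Coaxial Gaussian cylinder, radius r = 0.975 cm, length L (between the conductors, 0.37 cm < r < 1.79 cm).
The shell at 1.79 cm lies outside the Gaussian surface, so λ_enc = λ₁ = 3.18×10^-6 C/m.
Applying ∮E·dA = Q_enc/ε₀ with the end caps contributing no flux:
E = 2k|λ_enc|/r = 2(8.99×10^9)(3.18e-6)/(0.00975) = 5.86×10^6 N/C.

5.86e6 N/C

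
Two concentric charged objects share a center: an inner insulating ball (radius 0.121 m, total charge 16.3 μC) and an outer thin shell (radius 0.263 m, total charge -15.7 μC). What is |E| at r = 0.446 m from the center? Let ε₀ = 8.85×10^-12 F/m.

E ≈ 2.71e4 N/C

Symmetry ⇒ E = E(r) r̂. Gaussian sphere of radius r = 0.446 m (r > 0.263 m, enclosing both).
Q_enc = (16.3 μC) + (-15.7 μC) = 6.00×10^-7 C.
By Gauss's law, ∮E·dA = E·4πr² = Q_enc/ε₀.
E = |Q_enc|/(4πε₀r²) = (6.00×10^-7)/(4π·8.85×10^-12·(0.446)²) = 2.71×10^4 N/C.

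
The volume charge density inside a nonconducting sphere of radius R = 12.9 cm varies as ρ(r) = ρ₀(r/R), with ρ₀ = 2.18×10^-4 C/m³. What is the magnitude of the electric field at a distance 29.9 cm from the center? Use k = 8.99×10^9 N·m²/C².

|E| ≈ 1.48e5 N/C

Symmetry ⇒ E = E(r) r̂. Gaussian sphere of radius r = 29.9 cm (r > R, all charge enclosed).
Q_enc = 4π ∫₀^R ρ₀(r'/R)^1 r'² dr' = 4πρ₀R³/4 = 1.47×10^-6 C.
Applying ∮E·dA = Q_enc/ε₀ with Φ = E(4πr²):
E = k|Q_enc|/r² = (8.99×10^9)(1.47×10^-6)/(0.299)² = 1.48×10^5 N/C.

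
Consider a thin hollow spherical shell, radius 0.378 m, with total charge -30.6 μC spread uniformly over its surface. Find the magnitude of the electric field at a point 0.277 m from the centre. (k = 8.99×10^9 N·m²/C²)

Use a concentric Gaussian sphere at r = 0.277 m (inside the shell, r < 0.378 m).
No charge lies within this surface, so Q_enc = 0 and Gauss's law gives E·4πr² = 0 ⇒ E = 0.

|E| = 0 N/C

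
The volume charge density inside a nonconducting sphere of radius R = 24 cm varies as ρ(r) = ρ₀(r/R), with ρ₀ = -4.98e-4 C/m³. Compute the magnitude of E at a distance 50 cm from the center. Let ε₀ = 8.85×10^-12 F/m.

Symmetry ⇒ E = E(r) r̂. Gaussian sphere of radius r = 50 cm (r > R, all charge enclosed).
Q_enc = 4π ∫₀^R ρ₀(r'/R)^1 r'² dr' = 4πρ₀R³/4 = -2.163×10^-5 C.
By Gauss's law, ∮E·dA = E·4πr² = Q_enc/ε₀.
E = |Q_enc|/(4πε₀r²) = (2.163×10^-5)/(4π·8.85×10^-12·(0.5)²) = 7.78e5 N/C.

|E| ≈ 7.78e5 N/C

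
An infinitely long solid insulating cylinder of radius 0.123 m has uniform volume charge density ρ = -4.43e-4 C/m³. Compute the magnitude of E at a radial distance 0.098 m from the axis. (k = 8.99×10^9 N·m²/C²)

|E| ≈ 2.45×10^6 V/m

Choose a coaxial cylinder of radius r = 0.098 m (arbitrary length L) as the Gaussian surface (r < R).
Charge inside radius r per length L is ρ·πr²·L, so λ_enc = ρπr² = -1.337×10^-5 C/m.
Gauss's law: E·2πrL = λ_enc L/ε₀.
E = 2k|λ_enc|/r = 2(8.99×10^9)(1.337×10^-5)/(0.098) = 2.45e6 N/C.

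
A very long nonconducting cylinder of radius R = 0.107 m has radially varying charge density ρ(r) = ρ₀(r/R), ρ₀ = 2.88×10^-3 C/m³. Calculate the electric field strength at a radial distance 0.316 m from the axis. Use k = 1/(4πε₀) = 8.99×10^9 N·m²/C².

Coaxial Gaussian cylinder, radius r = 0.316 m, length L (r > R, full charge per length enclosed).
λ_enc = 2π ∫₀^R ρ₀(r'/R)^1 r' dr' = 2πρ₀R²/3 = 6.906×10^-5 C/m.
Applying ∮E·dA = Q_enc/ε₀ with the end caps contributing no flux:
E = 2k|λ_enc|/r = 2(8.99×10^9)(6.906×10^-5)/(0.316) = 3.93×10^6 N/C.

3.93×10^6 N/C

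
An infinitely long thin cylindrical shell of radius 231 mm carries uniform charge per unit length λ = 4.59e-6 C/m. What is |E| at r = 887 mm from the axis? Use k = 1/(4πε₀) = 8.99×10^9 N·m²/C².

9.30e4 V/m

Choose a coaxial cylinder of radius r = 887 mm (arbitrary length L) as the Gaussian surface (r > 231 mm).
The full line charge is enclosed: λ_enc = 4.59×10^-6 C/m.
Gauss's law: E·2πrL = λ_enc L/ε₀.
E = 2k|λ_enc|/r = 2(8.99×10^9)(4.59×10^-6)/(0.887) = 9.30×10^4 N/C.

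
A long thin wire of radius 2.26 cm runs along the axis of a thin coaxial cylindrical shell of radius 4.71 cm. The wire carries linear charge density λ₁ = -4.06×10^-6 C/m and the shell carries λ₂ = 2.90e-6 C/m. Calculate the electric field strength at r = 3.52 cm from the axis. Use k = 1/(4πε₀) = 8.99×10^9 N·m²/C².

E = 2.07×10^6 N/C

Take a coaxial cylindrical Gaussian surface of radius r = 3.52 cm and length L (between the conductors, 2.26 cm < r < 4.71 cm).
The shell at 4.71 cm lies outside the Gaussian surface, so λ_enc = λ₁ = -4.06e-6 C/m.
Since E is radial and uniform over the curved surface, Φ = E·2πrL = Q_enc/ε₀ = λ_enc L/ε₀.
E = 2k|λ_enc|/r = 2(8.99×10^9)(4.06×10^-6)/(0.0352) = 2.07×10^6 N/C.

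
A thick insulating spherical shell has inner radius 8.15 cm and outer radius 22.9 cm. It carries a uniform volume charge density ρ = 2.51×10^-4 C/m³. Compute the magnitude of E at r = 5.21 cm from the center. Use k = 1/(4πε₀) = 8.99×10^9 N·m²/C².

E = 0 (no enclosed charge)

Symmetry ⇒ E = E(r) r̂. Gaussian sphere of radius r = 5.21 cm (r < 8.15 cm, inside the empty cavity).
No charge is enclosed, so by Gauss's law E·4πr² = 0 ⇒ E = 0.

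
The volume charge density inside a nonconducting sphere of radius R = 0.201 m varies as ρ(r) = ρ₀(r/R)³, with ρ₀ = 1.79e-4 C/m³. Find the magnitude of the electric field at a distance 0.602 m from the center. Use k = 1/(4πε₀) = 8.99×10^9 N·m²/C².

E = 7.55×10^4 N/C

Take a concentric spherical Gaussian surface of radius r = 0.602 m (r > R, all charge enclosed).
Q_enc = 4π ∫₀^R ρ₀(r'/R)^3 r'² dr' = 4πρ₀R³/6 = 3.044e-6 C.
Since E is radial and uniform over the Gaussian sphere, Φ = E·4πr² = Q_enc/ε₀.
E = k|Q_enc|/r² = (8.99×10^9)(3.044×10^-6)/(0.602)² = 7.55×10^4 N/C.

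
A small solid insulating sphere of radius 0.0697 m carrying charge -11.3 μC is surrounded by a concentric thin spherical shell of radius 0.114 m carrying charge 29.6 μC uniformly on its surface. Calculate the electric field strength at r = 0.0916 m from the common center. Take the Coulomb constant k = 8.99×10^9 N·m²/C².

E ≈ 1.21×10^7 V/m

Take a concentric spherical Gaussian surface of radius r = 0.0916 m (between the bodies, 0.0697 m < r < 0.114 m).
The shell at 0.114 m lies outside the Gaussian surface, so Q_enc = -11.3 μC = -1.13×10^-5 C.
By Gauss's law, ∮E·dA = E·4πr² = Q_enc/ε₀.
E = k|Q_enc|/r² = (8.99×10^9)(1.13×10^-5)/(0.0916)² = 1.21e7 N/C.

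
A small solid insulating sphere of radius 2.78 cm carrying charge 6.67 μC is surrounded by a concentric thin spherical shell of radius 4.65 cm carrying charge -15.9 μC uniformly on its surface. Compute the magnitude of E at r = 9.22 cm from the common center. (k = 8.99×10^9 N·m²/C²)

By spherical symmetry E is radial; choose a Gaussian sphere of radius r = 9.22 cm (r > 4.65 cm, enclosing both).
Q_enc = (6.67 μC) + (-15.9 μC) = -9.23×10^-6 C.
Applying ∮E·dA = Q_enc/ε₀ with Φ = E(4πr²):
E = k|Q_enc|/r² = (8.99×10^9)(9.23×10^-6)/(0.0922)² = 9.76×10^6 N/C.

E ≈ 9.76×10^6 N/C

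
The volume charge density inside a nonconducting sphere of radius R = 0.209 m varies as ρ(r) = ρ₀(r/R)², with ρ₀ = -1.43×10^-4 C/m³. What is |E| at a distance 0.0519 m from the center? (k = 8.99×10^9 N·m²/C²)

By spherical symmetry E is radial; choose a Gaussian sphere of radius r = 0.0519 m (r < R).
Q_enc = ∫₀^r ρ(r')·4πr'² dr' = (4πρ₀/R²) ∫₀^r r'^4 dr' = 4πρ₀ r^5/(5·R²) = -3.098×10^-9 C.
By Gauss's law, ∮E·dA = E·4πr² = Q_enc/ε₀.
E = k|Q_enc|/r² = (8.99×10^9)(3.098×10^-9)/(0.0519)² = 1.03e4 N/C.

|E| = 1.03e4 N/C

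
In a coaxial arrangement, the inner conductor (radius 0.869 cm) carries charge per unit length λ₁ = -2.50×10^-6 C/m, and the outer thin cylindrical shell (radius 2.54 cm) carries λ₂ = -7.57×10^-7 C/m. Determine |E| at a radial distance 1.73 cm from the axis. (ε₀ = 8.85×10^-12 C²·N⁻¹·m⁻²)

E = 2.60×10^6 N/C

By cylindrical symmetry E is radial; use a coaxial Gaussian cylinder of radius 1.73 cm and length L (between the conductors, 0.869 cm < r < 2.54 cm).
Only the inner wire is enclosed; the outer shell contributes nothing inside itself. λ_enc = λ₁ = -2.50e-6 C/m.
By Gauss's law (flux through the curved wall only), E·2πrL = λ_enc L/ε₀.
E = |λ_enc|/(2πε₀r) = (2.50e-6)/(2π·8.85×10^-12·0.0173) = 2.60×10^6 N/C.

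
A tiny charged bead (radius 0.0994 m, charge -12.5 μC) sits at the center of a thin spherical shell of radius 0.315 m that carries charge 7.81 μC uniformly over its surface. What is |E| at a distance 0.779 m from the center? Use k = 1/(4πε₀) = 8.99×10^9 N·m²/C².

Symmetry ⇒ E = E(r) r̂. Gaussian sphere of radius r = 0.779 m (r > 0.315 m, enclosing both).
Q_enc = (-12.5 μC) + (7.81 μC) = -4.69×10^-6 C.
By Gauss's law, ∮E·dA = E·4πr² = Q_enc/ε₀.
E = k|Q_enc|/r² = (8.99×10^9)(4.69×10^-6)/(0.779)² = 6.95×10^4 N/C.

E ≈ 6.95×10^4 N/C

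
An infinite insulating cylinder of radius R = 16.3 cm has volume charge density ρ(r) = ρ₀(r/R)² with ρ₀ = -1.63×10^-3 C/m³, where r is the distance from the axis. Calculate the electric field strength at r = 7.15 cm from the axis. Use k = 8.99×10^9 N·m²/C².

Take a coaxial cylindrical Gaussian surface of radius r = 7.15 cm and length L (r < R).
Integrating ρ over the cross-section to radius r: λ_enc = (2πρ₀/R²) ∫₀^r r'^3 dr' = 2πρ₀ r^4/(4·R²) = -2.519×10^-6 C/m.
Gauss's law: E·2πrL = λ_enc L/ε₀.
E = 2k|λ_enc|/r = 2(8.99×10^9)(2.519e-6)/(0.0715) = 6.33×10^5 N/C.

|E| = 6.33e5 N/C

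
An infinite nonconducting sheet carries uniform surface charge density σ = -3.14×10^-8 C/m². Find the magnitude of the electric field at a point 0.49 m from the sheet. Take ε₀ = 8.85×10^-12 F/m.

Choose a cylindrical pillbox piercing the sheet, end faces (area A) parallel to it.
Only the two end caps contribute flux: Φ = 2EA. With Q_enc = σA, Gauss's law gives E = |σ|/(2ε₀).
E = |σ|/(2ε₀) = (3.14e-8)/(2·8.85×10^-12) = 1.77e3 N/C.

E = 1.77×10^3 V/m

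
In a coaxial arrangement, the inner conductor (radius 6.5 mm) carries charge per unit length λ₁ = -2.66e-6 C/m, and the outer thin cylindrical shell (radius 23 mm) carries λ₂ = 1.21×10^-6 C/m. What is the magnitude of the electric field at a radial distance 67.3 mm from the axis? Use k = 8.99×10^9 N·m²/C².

Coaxial Gaussian cylinder, radius r = 67.3 mm, length L (r > 23 mm, enclosing both).
λ_enc = λ₁ + λ₂ = (-2.66×10^-6) + (1.21e-6) = -1.45×10^-6 C/m.
Applying ∮E·dA = Q_enc/ε₀ with the end caps contributing no flux:
E = 2k|λ_enc|/r = 2(8.99×10^9)(1.45×10^-6)/(0.0673) = 3.87e5 N/C.

|E| ≈ 3.87×10^5 N/C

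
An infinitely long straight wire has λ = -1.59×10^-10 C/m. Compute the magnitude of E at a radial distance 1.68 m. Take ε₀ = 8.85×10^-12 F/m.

E = 1.7 N/C

Take a coaxial cylindrical Gaussian surface of radius r = 1.68 m and length L.
Q_enc = λL, so λ_enc = -1.59×10^-10 C/m.
By Gauss's law (flux through the curved wall only), E·2πrL = λ_enc L/ε₀.
E = |λ_enc|/(2πε₀r) = (1.59e-10)/(2π·8.85×10^-12·1.68) = 1.7 N/C.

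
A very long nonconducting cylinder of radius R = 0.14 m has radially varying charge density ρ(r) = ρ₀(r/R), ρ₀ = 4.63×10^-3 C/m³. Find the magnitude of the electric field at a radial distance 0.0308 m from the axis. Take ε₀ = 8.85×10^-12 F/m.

|E| = 1.18×10^6 N/C

By cylindrical symmetry E is radial; use a coaxial Gaussian cylinder of radius 0.0308 m and length L (r < R).
λ_enc = ∫₀^r ρ(r')·2πr' dr' = (2πρ₀/R)·r^3/3 = 2.024×10^-6 C/m.
Gauss's law: E·2πrL = λ_enc L/ε₀.
E = |λ_enc|/(2πε₀r) = (2.024e-6)/(2π·8.85×10^-12·0.0308) = 1.18×10^6 N/C.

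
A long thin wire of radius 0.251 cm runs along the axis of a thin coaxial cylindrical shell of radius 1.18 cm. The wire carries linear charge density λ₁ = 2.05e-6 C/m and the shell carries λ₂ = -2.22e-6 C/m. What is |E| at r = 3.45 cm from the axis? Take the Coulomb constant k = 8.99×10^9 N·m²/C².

|E| = 8.86e4 N/C

Take a coaxial cylindrical Gaussian surface of radius r = 3.45 cm and length L (r > 1.18 cm, enclosing both).
λ_enc = λ₁ + λ₂ = (2.05×10^-6) + (-2.22e-6) = -1.70×10^-7 C/m.
By Gauss's law (flux through the curved wall only), E·2πrL = λ_enc L/ε₀.
E = 2k|λ_enc|/r = 2(8.99×10^9)(1.70e-7)/(0.0345) = 8.86e4 N/C.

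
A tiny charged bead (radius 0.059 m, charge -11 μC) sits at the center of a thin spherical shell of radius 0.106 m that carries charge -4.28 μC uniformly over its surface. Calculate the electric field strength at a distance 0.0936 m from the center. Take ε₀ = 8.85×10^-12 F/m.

By spherical symmetry E is radial; choose a Gaussian sphere of radius r = 0.0936 m (between the bodies, 0.059 m < r < 0.106 m).
Only the inner charge is enclosed; the outer shell contributes nothing inside itself. Q_enc = -11 μC = -1.10e-5 C.
By Gauss's law, ∮E·dA = E·4πr² = Q_enc/ε₀.
E = |Q_enc|/(4πε₀r²) = (1.10×10^-5)/(4π·8.85×10^-12·(0.0936)²) = 1.13e7 N/C.

E = 1.13×10^7 N/C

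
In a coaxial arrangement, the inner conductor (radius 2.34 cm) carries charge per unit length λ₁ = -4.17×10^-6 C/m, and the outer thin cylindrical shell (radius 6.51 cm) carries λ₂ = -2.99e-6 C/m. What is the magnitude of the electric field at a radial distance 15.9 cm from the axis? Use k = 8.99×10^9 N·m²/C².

E = 8.10e5 V/m

Coaxial Gaussian cylinder, radius r = 15.9 cm, length L (r > 6.51 cm, enclosing both).
λ_enc = λ₁ + λ₂ = (-4.17e-6) + (-2.99e-6) = -7.16×10^-6 C/m.
By Gauss's law (flux through the curved wall only), E·2πrL = λ_enc L/ε₀.
E = 2k|λ_enc|/r = 2(8.99×10^9)(7.16×10^-6)/(0.159) = 8.10e5 N/C.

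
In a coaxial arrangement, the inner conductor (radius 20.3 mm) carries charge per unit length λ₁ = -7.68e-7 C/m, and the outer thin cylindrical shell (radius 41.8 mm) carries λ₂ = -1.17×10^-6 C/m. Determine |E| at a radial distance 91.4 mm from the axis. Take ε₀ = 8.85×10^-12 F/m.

3.81e5 N/C

Take a coaxial cylindrical Gaussian surface of radius r = 91.4 mm and length L (r > 41.8 mm, enclosing both).
λ_enc = λ₁ + λ₂ = (-7.68×10^-7) + (-1.17e-6) = -1.938×10^-6 C/m.
Applying ∮E·dA = Q_enc/ε₀ with the end caps contributing no flux:
E = |λ_enc|/(2πε₀r) = (1.938×10^-6)/(2π·8.85×10^-12·0.0914) = 3.81×10^5 N/C.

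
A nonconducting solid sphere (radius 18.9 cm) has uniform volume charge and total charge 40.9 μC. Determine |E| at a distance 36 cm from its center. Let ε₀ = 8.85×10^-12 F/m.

Take a concentric spherical Gaussian surface of radius r = 36 cm (r > R, so the entire charge is enclosed).
Q_enc = 40.9 μC = 4.09e-5 C.
Since E is radial and uniform over the Gaussian sphere, Φ = E·4πr² = Q_enc/ε₀.
E = |Q_enc|/(4πε₀r²) = (4.09×10^-5)/(4π·8.85×10^-12·(0.36)²) = 2.84e6 N/C.

2.84×10^6 V/m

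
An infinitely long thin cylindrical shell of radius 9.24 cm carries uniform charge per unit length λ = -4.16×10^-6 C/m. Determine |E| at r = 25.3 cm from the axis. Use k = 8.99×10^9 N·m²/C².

Choose a coaxial cylinder of radius r = 25.3 cm (arbitrary length L) as the Gaussian surface (r > 9.24 cm).
The full line charge is enclosed: λ_enc = -4.16e-6 C/m.
By Gauss's law (flux through the curved wall only), E·2πrL = λ_enc L/ε₀.
E = 2k|λ_enc|/r = 2(8.99×10^9)(4.16e-6)/(0.253) = 2.96×10^5 N/C.

2.96×10^5 N/C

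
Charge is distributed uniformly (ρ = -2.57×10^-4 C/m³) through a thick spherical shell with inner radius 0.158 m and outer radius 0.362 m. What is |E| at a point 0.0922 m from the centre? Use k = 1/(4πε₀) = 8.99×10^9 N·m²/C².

E = 0

By spherical symmetry E is radial; choose a Gaussian sphere of radius r = 0.0922 m (r < 0.158 m, inside the empty cavity).
No charge is enclosed, so by Gauss's law E·4πr² = 0 ⇒ E = 0.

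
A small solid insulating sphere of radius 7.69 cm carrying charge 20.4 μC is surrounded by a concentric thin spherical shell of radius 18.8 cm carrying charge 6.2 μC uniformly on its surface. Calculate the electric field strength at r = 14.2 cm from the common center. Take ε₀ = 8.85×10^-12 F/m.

Take a concentric spherical Gaussian surface of radius r = 14.2 cm (between the bodies, 7.69 cm < r < 18.8 cm).
Only the inner charge is enclosed; the outer shell contributes nothing inside itself. Q_enc = 20.4 μC = 2.04e-5 C.
By Gauss's law, ∮E·dA = E·4πr² = Q_enc/ε₀.
E = |Q_enc|/(4πε₀r²) = (2.04×10^-5)/(4π·8.85×10^-12·(0.142)²) = 9.10×10^6 N/C.

E = 9.10×10^6 V/m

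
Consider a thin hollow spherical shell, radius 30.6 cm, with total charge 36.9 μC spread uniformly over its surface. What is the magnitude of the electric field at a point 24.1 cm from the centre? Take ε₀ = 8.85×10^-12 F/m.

Use a concentric Gaussian sphere at r = 24.1 cm (inside the shell, r < 30.6 cm).
All the charge is outside the Gaussian surface: Q_enc = 0, hence E = 0 everywhere inside the shell.

E = 0 (no enclosed charge)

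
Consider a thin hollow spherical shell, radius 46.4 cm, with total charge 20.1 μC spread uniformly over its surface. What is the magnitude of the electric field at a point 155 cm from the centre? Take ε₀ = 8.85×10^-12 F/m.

Symmetry ⇒ E = E(r) r̂. Gaussian sphere of radius r = 155 cm (r > 46.4 cm).
The entire shell is enclosed: Q_enc = 2.01×10^-5 C.
By Gauss's law, ∮E·dA = E·4πr² = Q_enc/ε₀.
E = |Q_enc|/(4πε₀r²) = (2.01e-5)/(4π·8.85×10^-12·(1.55)²) = 7.52×10^4 N/C.

7.52e4 V/m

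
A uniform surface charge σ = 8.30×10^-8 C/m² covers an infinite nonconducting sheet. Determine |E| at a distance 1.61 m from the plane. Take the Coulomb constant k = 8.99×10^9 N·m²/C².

The symmetry is planar: E is normal to the sheet and the same magnitude on both sides. Take a pillbox straddling the sheet with end-cap area A.
Only the two end caps contribute flux: Φ = 2EA. With Q_enc = σA, Gauss's law gives E = |σ|/(2ε₀).
E = 2πk|σ| = 2π(8.99×10^9)(8.30e-8) = 4.69e3 N/C.

|E| = 4.69e3 N/C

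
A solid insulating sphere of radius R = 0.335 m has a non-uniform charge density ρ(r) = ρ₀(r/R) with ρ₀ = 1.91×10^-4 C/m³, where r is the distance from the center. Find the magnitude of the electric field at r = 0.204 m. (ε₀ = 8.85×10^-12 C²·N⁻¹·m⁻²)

By spherical symmetry E is radial; choose a Gaussian sphere of radius r = 0.204 m (r < R).
Q_enc = ∫₀^r ρ(r')·4πr'² dr' = (4πρ₀/R) ∫₀^r r'^3 dr' = 4πρ₀ r^4/(4·R) = 3.102×10^-6 C.
Applying ∮E·dA = Q_enc/ε₀ with Φ = E(4πr²):
E = |Q_enc|/(4πε₀r²) = (3.102×10^-6)/(4π·8.85×10^-12·(0.204)²) = 6.70×10^5 N/C.

E = 6.70×10^5 V/m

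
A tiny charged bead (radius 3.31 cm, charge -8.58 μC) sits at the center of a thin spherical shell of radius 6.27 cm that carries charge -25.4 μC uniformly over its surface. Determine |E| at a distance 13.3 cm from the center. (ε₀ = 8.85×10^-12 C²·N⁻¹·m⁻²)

By spherical symmetry E is radial; choose a Gaussian sphere of radius r = 13.3 cm (r > 6.27 cm, enclosing both).
Q_enc = (-8.58 μC) + (-25.4 μC) = -3.398×10^-5 C.
By Gauss's law, ∮E·dA = E·4πr² = Q_enc/ε₀.
E = |Q_enc|/(4πε₀r²) = (3.398×10^-5)/(4π·8.85×10^-12·(0.133)²) = 1.73e7 N/C.

|E| ≈ 1.73×10^7 V/m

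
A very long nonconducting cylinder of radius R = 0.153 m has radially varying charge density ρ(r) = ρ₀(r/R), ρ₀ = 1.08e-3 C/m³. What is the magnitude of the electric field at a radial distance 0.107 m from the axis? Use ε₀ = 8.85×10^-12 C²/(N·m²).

Coaxial Gaussian cylinder, radius r = 0.107 m, length L (r < R).
λ_enc = ∫₀^r ρ(r')·2πr' dr' = (2πρ₀/R)·r^3/3 = 1.811×10^-5 C/m.
Since E is radial and uniform over the curved surface, Φ = E·2πrL = Q_enc/ε₀ = λ_enc L/ε₀.
E = |λ_enc|/(2πε₀r) = (1.811e-5)/(2π·8.85×10^-12·0.107) = 3.04e6 N/C.

E ≈ 3.04×10^6 V/m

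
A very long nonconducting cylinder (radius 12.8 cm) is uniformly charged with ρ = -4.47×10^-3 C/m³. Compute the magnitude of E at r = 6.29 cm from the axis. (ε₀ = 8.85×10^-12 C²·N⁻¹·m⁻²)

By cylindrical symmetry E is radial; use a coaxial Gaussian cylinder of radius 6.29 cm and length L (r < R).
Charge inside radius r per length L is ρ·πr²·L, so λ_enc = ρπr² = -5.556×10^-5 C/m.
Applying ∮E·dA = Q_enc/ε₀ with the end caps contributing no flux:
E = |λ_enc|/(2πε₀r) = (5.556×10^-5)/(2π·8.85×10^-12·0.0629) = 1.59e7 N/C.

|E| = 1.59×10^7 N/C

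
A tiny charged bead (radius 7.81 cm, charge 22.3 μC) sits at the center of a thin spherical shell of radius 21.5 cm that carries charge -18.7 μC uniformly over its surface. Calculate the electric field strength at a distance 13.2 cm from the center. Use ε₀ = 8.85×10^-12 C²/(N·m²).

By spherical symmetry E is radial; choose a Gaussian sphere of radius r = 13.2 cm (between the bodies, 7.81 cm < r < 21.5 cm).
Only the inner charge is enclosed; the outer shell contributes nothing inside itself. Q_enc = 22.3 μC = 2.23×10^-5 C.
Applying ∮E·dA = Q_enc/ε₀ with Φ = E(4πr²):
E = |Q_enc|/(4πε₀r²) = (2.23×10^-5)/(4π·8.85×10^-12·(0.132)²) = 1.15e7 N/C.

E = 1.15×10^7 N/C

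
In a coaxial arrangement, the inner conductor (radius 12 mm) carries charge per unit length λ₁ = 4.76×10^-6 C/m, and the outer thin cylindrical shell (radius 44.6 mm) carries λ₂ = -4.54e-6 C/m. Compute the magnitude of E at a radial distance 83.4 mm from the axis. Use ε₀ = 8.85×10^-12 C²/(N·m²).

By cylindrical symmetry E is radial; use a coaxial Gaussian cylinder of radius 83.4 mm and length L (r > 44.6 mm, enclosing both).
λ_enc = λ₁ + λ₂ = (4.76×10^-6) + (-4.54e-6) = 2.20×10^-7 C/m.
By Gauss's law (flux through the curved wall only), E·2πrL = λ_enc L/ε₀.
E = |λ_enc|/(2πε₀r) = (2.20×10^-7)/(2π·8.85×10^-12·0.0834) = 4.74×10^4 N/C.

|E| = 4.74×10^4 N/C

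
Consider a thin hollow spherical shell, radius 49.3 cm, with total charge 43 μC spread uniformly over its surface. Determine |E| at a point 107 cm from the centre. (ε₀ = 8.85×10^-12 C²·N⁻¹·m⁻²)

3.38×10^5 V/m

Use a concentric Gaussian sphere at r = 107 cm (r > 49.3 cm).
The entire shell is enclosed: Q_enc = 4.30×10^-5 C.
Applying ∮E·dA = Q_enc/ε₀ with Φ = E(4πr²):
E = |Q_enc|/(4πε₀r²) = (4.30×10^-5)/(4π·8.85×10^-12·(1.07)²) = 3.38×10^5 N/C.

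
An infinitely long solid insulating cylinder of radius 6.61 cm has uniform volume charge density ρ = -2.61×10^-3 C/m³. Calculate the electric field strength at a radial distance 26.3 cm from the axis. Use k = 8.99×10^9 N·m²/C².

2.45e6 N/C

Take a coaxial cylindrical Gaussian surface of radius r = 26.3 cm and length L (r > 6.61 cm, full cross-section enclosed).
λ_enc = ρ·πR² = (-2.61e-3)π(0.0661)² = -3.583×10^-5 C/m.
Gauss's law: E·2πrL = λ_enc L/ε₀.
E = 2k|λ_enc|/r = 2(8.99×10^9)(3.583e-5)/(0.263) = 2.45×10^6 N/C.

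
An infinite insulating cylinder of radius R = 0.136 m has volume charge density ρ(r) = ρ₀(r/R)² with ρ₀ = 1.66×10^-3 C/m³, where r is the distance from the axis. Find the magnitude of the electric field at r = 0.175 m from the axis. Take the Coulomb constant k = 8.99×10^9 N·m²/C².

Take a coaxial cylindrical Gaussian surface of radius r = 0.175 m and length L (r > R, full charge per length enclosed).
λ_enc = 2π ∫₀^R ρ₀(r'/R)^2 r' dr' = 2πρ₀R²/4 = 4.823e-5 C/m.
Since E is radial and uniform over the curved surface, Φ = E·2πrL = Q_enc/ε₀ = λ_enc L/ε₀.
E = 2k|λ_enc|/r = 2(8.99×10^9)(4.823e-5)/(0.175) = 4.96×10^6 N/C.

4.96×10^6 N/C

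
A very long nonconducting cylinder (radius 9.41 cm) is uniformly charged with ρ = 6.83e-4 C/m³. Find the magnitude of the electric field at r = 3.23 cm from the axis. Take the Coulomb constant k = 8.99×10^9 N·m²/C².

Take a coaxial cylindrical Gaussian surface of radius r = 3.23 cm and length L (r < R).
Charge inside radius r per length L is ρ·πr²·L, so λ_enc = ρπr² = 2.239×10^-6 C/m.
Since E is radial and uniform over the curved surface, Φ = E·2πrL = Q_enc/ε₀ = λ_enc L/ε₀.
E = 2k|λ_enc|/r = 2(8.99×10^9)(2.239×10^-6)/(0.0323) = 1.25×10^6 N/C.

|E| ≈ 1.25×10^6 N/C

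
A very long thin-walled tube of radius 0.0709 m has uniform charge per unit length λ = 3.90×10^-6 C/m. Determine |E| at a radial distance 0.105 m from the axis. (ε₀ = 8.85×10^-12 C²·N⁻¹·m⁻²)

|E| = 6.68e5 N/C

By cylindrical symmetry E is radial; use a coaxial Gaussian cylinder of radius 0.105 m and length L (r > 0.0709 m).
The full line charge is enclosed: λ_enc = 3.90e-6 C/m.
Since E is radial and uniform over the curved surface, Φ = E·2πrL = Q_enc/ε₀ = λ_enc L/ε₀.
E = |λ_enc|/(2πε₀r) = (3.90×10^-6)/(2π·8.85×10^-12·0.105) = 6.68×10^5 N/C.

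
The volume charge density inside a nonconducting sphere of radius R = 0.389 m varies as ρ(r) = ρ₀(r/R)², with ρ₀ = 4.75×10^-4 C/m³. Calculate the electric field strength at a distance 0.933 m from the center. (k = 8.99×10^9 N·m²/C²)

|E| = 7.26×10^5 V/m

Take a concentric spherical Gaussian surface of radius r = 0.933 m (r > R, all charge enclosed).
Q_enc = 4π ∫₀^R ρ₀(r'/R)^2 r'² dr' = 4πρ₀R³/5 = 7.027×10^-5 C.
By Gauss's law, ∮E·dA = E·4πr² = Q_enc/ε₀.
E = k|Q_enc|/r² = (8.99×10^9)(7.027e-5)/(0.933)² = 7.26×10^5 N/C.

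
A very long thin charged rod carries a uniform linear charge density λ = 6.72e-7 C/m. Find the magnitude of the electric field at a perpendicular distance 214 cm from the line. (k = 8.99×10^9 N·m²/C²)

Choose a coaxial cylinder of radius r = 214 cm (arbitrary length L) as the Gaussian surface.
Q_enc = λL, so λ_enc = 6.72×10^-7 C/m.
Applying ∮E·dA = Q_enc/ε₀ with the end caps contributing no flux:
E = 2k|λ_enc|/r = 2(8.99×10^9)(6.72×10^-7)/(2.14) = 5.65×10^3 N/C.

5.65×10^3 N/C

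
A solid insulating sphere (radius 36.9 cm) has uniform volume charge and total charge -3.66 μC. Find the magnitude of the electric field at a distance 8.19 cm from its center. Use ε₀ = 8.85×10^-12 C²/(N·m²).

|E| ≈ 5.36e4 N/C

By spherical symmetry E is radial; choose a Gaussian sphere of radius r = 8.19 cm (r < R).
Only the charge within r is enclosed: Q_enc = Q·(r/R)³ = (-3.66 μC)·(8.19 cm/36.9 cm)³ = -4.002×10^-8 C.
Since E is radial and uniform over the Gaussian sphere, Φ = E·4πr² = Q_enc/ε₀.
E = |Q_enc|/(4πε₀r²) = (4.002×10^-8)/(4π·8.85×10^-12·(0.0819)²) = 5.36e4 N/C.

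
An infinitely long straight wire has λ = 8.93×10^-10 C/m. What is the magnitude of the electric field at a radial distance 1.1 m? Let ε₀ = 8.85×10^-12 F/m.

E = 14.6 V/m

Take a coaxial cylindrical Gaussian surface of radius r = 1.1 m and length L.
Q_enc = λL, so λ_enc = 8.93×10^-10 C/m.
By Gauss's law (flux through the curved wall only), E·2πrL = λ_enc L/ε₀.
E = |λ_enc|/(2πε₀r) = (8.93×10^-10)/(2π·8.85×10^-12·1.1) = 14.6 N/C.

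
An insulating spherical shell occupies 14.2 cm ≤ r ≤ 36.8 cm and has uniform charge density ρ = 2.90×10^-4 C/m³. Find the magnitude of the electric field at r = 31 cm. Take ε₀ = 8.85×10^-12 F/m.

Take a concentric spherical Gaussian surface of radius r = 31 cm (within the shell material, 14.2 cm < r < 36.8 cm).
Only the shell between 14.2 cm and r is enclosed: Q_enc = ρ·(4π/3)(r³ − a³) = (2.90×10^-4)·(4π/3)·((0.31)³ − (0.142)³) = 3.271e-5 C.
Gauss's law: E·4πr² = Q_enc/ε₀.
E = |Q_enc|/(4πε₀r²) = (3.271e-5)/(4π·8.85×10^-12·(0.31)²) = 3.06e6 N/C.

|E| = 3.06×10^6 N/C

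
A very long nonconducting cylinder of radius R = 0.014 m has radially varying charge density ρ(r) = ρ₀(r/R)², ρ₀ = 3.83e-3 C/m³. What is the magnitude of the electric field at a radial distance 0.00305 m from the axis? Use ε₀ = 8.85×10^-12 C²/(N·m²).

Take a coaxial cylindrical Gaussian surface of radius r = 0.00305 m and length L (r < R).
Integrating ρ over the cross-section to radius r: λ_enc = (2πρ₀/R²) ∫₀^r r'^3 dr' = 2πρ₀ r^4/(4·R²) = 2.656e-9 C/m.
By Gauss's law (flux through the curved wall only), E·2πrL = λ_enc L/ε₀.
E = |λ_enc|/(2πε₀r) = (2.656×10^-9)/(2π·8.85×10^-12·0.00305) = 1.57×10^4 N/C.

1.57×10^4 N/C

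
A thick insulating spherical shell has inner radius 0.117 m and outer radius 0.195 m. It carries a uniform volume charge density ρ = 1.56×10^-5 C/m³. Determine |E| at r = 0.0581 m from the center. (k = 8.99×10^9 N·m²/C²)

|E| = 0 V/m

By spherical symmetry E is radial; choose a Gaussian sphere of radius r = 0.0581 m (r < 0.117 m, inside the empty cavity).
Q_enc = 0 (all charge lies at larger r); Gauss's law gives E = 0.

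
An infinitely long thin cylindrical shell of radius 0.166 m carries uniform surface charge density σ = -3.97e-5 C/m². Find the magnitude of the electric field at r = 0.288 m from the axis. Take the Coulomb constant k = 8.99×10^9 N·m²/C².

|E| = 2.59×10^6 N/C

Coaxial Gaussian cylinder, radius r = 0.288 m, length L (r > 0.166 m).
The whole shell is enclosed: λ_enc = σ·2πR = (-3.97×10^-5)·2π·(0.166) = -4.141e-5 C/m.
Gauss's law: E·2πrL = λ_enc L/ε₀.
E = 2k|λ_enc|/r = 2(8.99×10^9)(4.141×10^-5)/(0.288) = 2.59e6 N/C.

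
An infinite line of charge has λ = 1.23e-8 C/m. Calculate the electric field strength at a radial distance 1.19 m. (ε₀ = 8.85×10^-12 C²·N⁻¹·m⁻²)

By cylindrical symmetry E is radial; use a coaxial Gaussian cylinder of radius 1.19 m and length L.
Q_enc = λL, so λ_enc = 1.23×10^-8 C/m.
Gauss's law: E·2πrL = λ_enc L/ε₀.
E = |λ_enc|/(2πε₀r) = (1.23×10^-8)/(2π·8.85×10^-12·1.19) = 186 N/C.

186 N/C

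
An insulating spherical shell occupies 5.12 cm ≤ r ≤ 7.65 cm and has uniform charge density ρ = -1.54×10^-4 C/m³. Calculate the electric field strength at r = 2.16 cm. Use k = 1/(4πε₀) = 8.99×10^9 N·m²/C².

Take a concentric spherical Gaussian surface of radius r = 2.16 cm (r < 5.12 cm, inside the empty cavity).
Q_enc = 0 (all charge lies at larger r); Gauss's law gives E = 0.

E = 0 (no enclosed charge)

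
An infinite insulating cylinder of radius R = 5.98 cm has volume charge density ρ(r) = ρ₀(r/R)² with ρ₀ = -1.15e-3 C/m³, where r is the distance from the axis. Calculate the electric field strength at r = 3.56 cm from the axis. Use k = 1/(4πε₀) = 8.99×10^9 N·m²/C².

Choose a coaxial cylinder of radius r = 3.56 cm (arbitrary length L) as the Gaussian surface (r < R).
Integrating ρ over the cross-section to radius r: λ_enc = (2πρ₀/R²) ∫₀^r r'^3 dr' = 2πρ₀ r^4/(4·R²) = -8.114e-7 C/m.
Since E is radial and uniform over the curved surface, Φ = E·2πrL = Q_enc/ε₀ = λ_enc L/ε₀.
E = 2k|λ_enc|/r = 2(8.99×10^9)(8.114×10^-7)/(0.0356) = 4.10e5 N/C.

|E| ≈ 4.10e5 V/m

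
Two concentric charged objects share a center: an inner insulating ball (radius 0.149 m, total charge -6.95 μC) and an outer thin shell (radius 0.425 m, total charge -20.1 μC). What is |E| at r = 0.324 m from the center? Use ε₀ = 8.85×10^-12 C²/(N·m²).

E = 5.95e5 N/C

Symmetry ⇒ E = E(r) r̂. Gaussian sphere of radius r = 0.324 m (between the bodies, 0.149 m < r < 0.425 m).
The shell at 0.425 m lies outside the Gaussian surface, so Q_enc = -6.95 μC = -6.95×10^-6 C.
By Gauss's law, ∮E·dA = E·4πr² = Q_enc/ε₀.
E = |Q_enc|/(4πε₀r²) = (6.95×10^-6)/(4π·8.85×10^-12·(0.324)²) = 5.95×10^5 N/C.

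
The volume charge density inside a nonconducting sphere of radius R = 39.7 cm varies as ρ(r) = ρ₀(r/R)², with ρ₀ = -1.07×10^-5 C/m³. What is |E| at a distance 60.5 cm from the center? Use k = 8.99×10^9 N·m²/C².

|E| = 4.13×10^4 N/C

By spherical symmetry E is radial; choose a Gaussian sphere of radius r = 60.5 cm (r > R, all charge enclosed).
Q_enc = 4π ∫₀^R ρ₀(r'/R)^2 r'² dr' = 4πρ₀R³/5 = -1.683e-6 C.
By Gauss's law, ∮E·dA = E·4πr² = Q_enc/ε₀.
E = k|Q_enc|/r² = (8.99×10^9)(1.683×10^-6)/(0.605)² = 4.13×10^4 N/C.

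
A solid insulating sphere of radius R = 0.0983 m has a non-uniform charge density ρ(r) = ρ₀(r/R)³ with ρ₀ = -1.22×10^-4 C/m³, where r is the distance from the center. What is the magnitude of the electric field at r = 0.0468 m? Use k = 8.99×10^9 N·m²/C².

1.16e4 V/m

Symmetry ⇒ E = E(r) r̂. Gaussian sphere of radius r = 0.0468 m (r < R).
Integrate the density: Q_enc = 4π ∫₀^r ρ₀(r'/R)^3 r'² dr' = 4πρ₀ r^6/(6·R³) = -2.826e-9 C.
By Gauss's law, ∮E·dA = E·4πr² = Q_enc/ε₀.
E = k|Q_enc|/r² = (8.99×10^9)(2.826e-9)/(0.0468)² = 1.16e4 N/C.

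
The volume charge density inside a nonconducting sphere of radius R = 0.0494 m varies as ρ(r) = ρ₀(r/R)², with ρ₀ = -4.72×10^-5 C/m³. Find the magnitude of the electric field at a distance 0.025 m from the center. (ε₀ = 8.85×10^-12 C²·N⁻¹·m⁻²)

By spherical symmetry E is radial; choose a Gaussian sphere of radius r = 0.025 m (r < R).
Q_enc = ∫₀^r ρ(r')·4πr'² dr' = (4πρ₀/R²) ∫₀^r r'^4 dr' = 4πρ₀ r^5/(5·R²) = -4.747×10^-10 C.
Gauss's law: E·4πr² = Q_enc/ε₀.
E = |Q_enc|/(4πε₀r²) = (4.747×10^-10)/(4π·8.85×10^-12·(0.025)²) = 6.83×10^3 N/C.

E ≈ 6.83×10^3 V/m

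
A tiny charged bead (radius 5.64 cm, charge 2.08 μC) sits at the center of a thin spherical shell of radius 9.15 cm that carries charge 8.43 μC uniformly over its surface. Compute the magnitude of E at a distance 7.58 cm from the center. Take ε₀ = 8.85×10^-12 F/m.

Take a concentric spherical Gaussian surface of radius r = 7.58 cm (between the bodies, 5.64 cm < r < 9.15 cm).
Only the inner charge is enclosed; the outer shell contributes nothing inside itself. Q_enc = 2.08 μC = 2.08e-6 C.
Gauss's law: E·4πr² = Q_enc/ε₀.
E = |Q_enc|/(4πε₀r²) = (2.08×10^-6)/(4π·8.85×10^-12·(0.0758)²) = 3.26e6 N/C.

E = 3.26×10^6 N/C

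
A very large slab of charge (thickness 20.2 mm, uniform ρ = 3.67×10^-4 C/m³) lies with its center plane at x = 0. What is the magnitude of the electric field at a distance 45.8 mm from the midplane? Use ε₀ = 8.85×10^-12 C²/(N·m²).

4.19×10^5 N/C

The point |x| = 45.8 mm lies outside the slab (half-thickness 0.0101 m). A symmetric pillbox spanning the full slab encloses Q_enc = ρ·d·A.
Flux = 2EA ⇒ E = |ρ|d/(2ε₀), independent of distance outside.
E = (3.67×10^-4)(0.0202)/(2·8.85×10^-12) = 4.19e5 N/C.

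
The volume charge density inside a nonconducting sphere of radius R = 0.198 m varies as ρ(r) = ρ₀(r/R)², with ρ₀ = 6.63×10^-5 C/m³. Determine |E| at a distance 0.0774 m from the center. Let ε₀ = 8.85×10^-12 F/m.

E = 1.77×10^4 V/m

Symmetry ⇒ E = E(r) r̂. Gaussian sphere of radius r = 0.0774 m (r < R).
Q_enc = ∫₀^r ρ(r')·4πr'² dr' = (4πρ₀/R²) ∫₀^r r'^4 dr' = 4πρ₀ r^5/(5·R²) = 1.181×10^-8 C.
Gauss's law: E·4πr² = Q_enc/ε₀.
E = |Q_enc|/(4πε₀r²) = (1.181×10^-8)/(4π·8.85×10^-12·(0.0774)²) = 1.77×10^4 N/C.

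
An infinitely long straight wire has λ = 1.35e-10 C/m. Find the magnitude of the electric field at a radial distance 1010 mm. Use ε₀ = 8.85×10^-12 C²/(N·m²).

Coaxial Gaussian cylinder, radius r = 1010 mm, length L.
Q_enc = λL, so λ_enc = 1.35×10^-10 C/m.
Since E is radial and uniform over the curved surface, Φ = E·2πrL = Q_enc/ε₀ = λ_enc L/ε₀.
E = |λ_enc|/(2πε₀r) = (1.35×10^-10)/(2π·8.85×10^-12·1.01) = 2.4 N/C.

|E| = 2.4 V/m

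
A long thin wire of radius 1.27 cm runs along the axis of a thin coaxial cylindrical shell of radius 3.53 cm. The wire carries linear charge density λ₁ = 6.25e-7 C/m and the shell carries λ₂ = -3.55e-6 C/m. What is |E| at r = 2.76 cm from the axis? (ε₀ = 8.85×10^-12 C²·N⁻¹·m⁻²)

|E| ≈ 4.07×10^5 N/C

Coaxial Gaussian cylinder, radius r = 2.76 cm, length L (between the conductors, 1.27 cm < r < 3.53 cm).
The shell at 3.53 cm lies outside the Gaussian surface, so λ_enc = λ₁ = 6.25×10^-7 C/m.
By Gauss's law (flux through the curved wall only), E·2πrL = λ_enc L/ε₀.
E = |λ_enc|/(2πε₀r) = (6.25e-7)/(2π·8.85×10^-12·0.0276) = 4.07×10^5 N/C.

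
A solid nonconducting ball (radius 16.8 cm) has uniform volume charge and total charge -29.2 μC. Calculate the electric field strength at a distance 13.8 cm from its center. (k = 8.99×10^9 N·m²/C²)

Symmetry ⇒ E = E(r) r̂. Gaussian sphere of radius r = 13.8 cm (r < R).
Only the charge within r is enclosed: Q_enc = Q·(r/R)³ = (-29.2 μC)·(13.8 cm/16.8 cm)³ = -1.618×10^-5 C.
Gauss's law: E·4πr² = Q_enc/ε₀.
E = k|Q_enc|/r² = (8.99×10^9)(1.618×10^-5)/(0.138)² = 7.64e6 N/C.

|E| = 7.64×10^6 N/C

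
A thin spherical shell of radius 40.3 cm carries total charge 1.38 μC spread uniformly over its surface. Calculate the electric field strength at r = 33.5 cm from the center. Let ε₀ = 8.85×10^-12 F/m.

Symmetry ⇒ E = E(r) r̂. Gaussian sphere of radius r = 33.5 cm (inside the shell, r < 40.3 cm).
All the charge is outside the Gaussian surface: Q_enc = 0, hence E = 0 everywhere inside the shell.

|E| = 0 N/C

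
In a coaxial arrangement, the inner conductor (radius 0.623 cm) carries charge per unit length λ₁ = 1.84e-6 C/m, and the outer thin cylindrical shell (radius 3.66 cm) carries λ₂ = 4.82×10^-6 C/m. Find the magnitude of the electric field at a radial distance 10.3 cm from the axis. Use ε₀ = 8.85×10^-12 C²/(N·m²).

1.16×10^6 N/C

Choose a coaxial cylinder of radius r = 10.3 cm (arbitrary length L) as the Gaussian surface (r > 3.66 cm, enclosing both).
λ_enc = λ₁ + λ₂ = (1.84×10^-6) + (4.82×10^-6) = 6.66×10^-6 C/m.
Applying ∮E·dA = Q_enc/ε₀ with the end caps contributing no flux:
E = |λ_enc|/(2πε₀r) = (6.66×10^-6)/(2π·8.85×10^-12·0.103) = 1.16×10^6 N/C.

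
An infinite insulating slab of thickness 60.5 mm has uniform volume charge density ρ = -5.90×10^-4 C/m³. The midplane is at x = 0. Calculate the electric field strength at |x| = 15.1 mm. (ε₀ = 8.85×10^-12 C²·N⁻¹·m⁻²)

1.01e6 V/m

By symmetry E is perpendicular to the slab. A Gaussian pillbox from −15.1 mm to +15.1 mm (face area A) lies entirely within the slab.
Q_enc = ρ·(2x)·A and flux = 2EA, so 2EA = 2ρxA/ε₀ ⇒ E = |ρ|x/ε₀.
E = (5.90×10^-4)(0.0151)/(8.85×10^-12) = 1.01e6 N/C.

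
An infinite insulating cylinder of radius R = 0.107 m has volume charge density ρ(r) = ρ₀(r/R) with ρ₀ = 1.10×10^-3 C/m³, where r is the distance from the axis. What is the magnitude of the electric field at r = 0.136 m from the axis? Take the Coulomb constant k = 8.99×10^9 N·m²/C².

By cylindrical symmetry E is radial; use a coaxial Gaussian cylinder of radius 0.136 m and length L (r > R, full charge per length enclosed).
λ_enc = 2π ∫₀^R ρ₀(r'/R)^1 r' dr' = 2πρ₀R²/3 = 2.638×10^-5 C/m.
By Gauss's law (flux through the curved wall only), E·2πrL = λ_enc L/ε₀.
E = 2k|λ_enc|/r = 2(8.99×10^9)(2.638e-5)/(0.136) = 3.49×10^6 N/C.

E = 3.49×10^6 N/C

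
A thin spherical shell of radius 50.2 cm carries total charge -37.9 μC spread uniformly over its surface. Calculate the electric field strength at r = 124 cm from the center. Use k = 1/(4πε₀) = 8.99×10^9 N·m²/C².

Symmetry ⇒ E = E(r) r̂. Gaussian sphere of radius r = 124 cm (r > 50.2 cm).
The entire shell is enclosed: Q_enc = -3.79e-5 C.
Gauss's law: E·4πr² = Q_enc/ε₀.
E = k|Q_enc|/r² = (8.99×10^9)(3.79e-5)/(1.24)² = 2.22e5 N/C.

E = 2.22e5 N/C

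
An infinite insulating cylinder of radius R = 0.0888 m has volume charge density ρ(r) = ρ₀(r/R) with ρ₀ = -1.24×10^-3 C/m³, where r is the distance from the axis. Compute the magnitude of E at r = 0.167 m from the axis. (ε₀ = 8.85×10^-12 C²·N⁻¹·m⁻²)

|E| = 2.21e6 V/m

Coaxial Gaussian cylinder, radius r = 0.167 m, length L (r > R, full charge per length enclosed).
λ_enc = 2π ∫₀^R ρ₀(r'/R)^1 r' dr' = 2πρ₀R²/3 = -2.048×10^-5 C/m.
Applying ∮E·dA = Q_enc/ε₀ with the end caps contributing no flux:
E = |λ_enc|/(2πε₀r) = (2.048×10^-5)/(2π·8.85×10^-12·0.167) = 2.21e6 N/C.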